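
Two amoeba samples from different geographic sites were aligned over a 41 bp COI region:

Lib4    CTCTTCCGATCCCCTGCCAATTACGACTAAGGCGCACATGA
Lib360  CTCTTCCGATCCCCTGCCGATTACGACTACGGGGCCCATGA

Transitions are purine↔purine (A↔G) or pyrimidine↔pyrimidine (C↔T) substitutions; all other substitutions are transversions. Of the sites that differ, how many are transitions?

The sequences differ at positions 19 (A/G, transition), 30 (A/C, transversion), 33 (C/G, transversion), 36 (A/C, transversion).
Of the 4 differences, 1 transition and 3 transversions, so the answer is 1.

1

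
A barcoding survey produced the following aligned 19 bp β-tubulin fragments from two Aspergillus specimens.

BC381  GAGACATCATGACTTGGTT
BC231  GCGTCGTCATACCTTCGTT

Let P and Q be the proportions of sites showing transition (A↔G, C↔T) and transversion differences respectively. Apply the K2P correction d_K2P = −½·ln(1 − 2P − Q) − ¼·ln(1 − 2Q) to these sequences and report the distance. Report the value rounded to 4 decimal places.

0.4099

The sequences differ at positions 2 (A/C, transversion), 4 (A/T, transversion), 6 (A/G, transition), 11 (G/A, transition), 12 (A/C, transversion), 16 (G/C, transversion).
Of the 6 differences, 2 transitions and 4 transversions over 19 sites: P = 2/19 = 0.105263, Q = 4/19 = 0.210526.
d = −0.5·ln(0.578948) − 0.25·ln(0.578948) = −0.5·(-0.546543) − 0.25·(-0.546543) = 0.4099.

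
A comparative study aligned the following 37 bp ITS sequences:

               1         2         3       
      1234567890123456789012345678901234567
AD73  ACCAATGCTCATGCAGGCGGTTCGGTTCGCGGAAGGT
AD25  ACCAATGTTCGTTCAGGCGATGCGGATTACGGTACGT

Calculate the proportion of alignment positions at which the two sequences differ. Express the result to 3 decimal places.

0.270

Differing sites — 8:C/T; 11:A/G; 13:G/T; 20:G/A; 22:T/G; 26:T/A; 28:C/T; 29:G/A; 33:A/T; 35:G/C.
There are 10 differences over 37 sites, so p = 10/37 = 0.270.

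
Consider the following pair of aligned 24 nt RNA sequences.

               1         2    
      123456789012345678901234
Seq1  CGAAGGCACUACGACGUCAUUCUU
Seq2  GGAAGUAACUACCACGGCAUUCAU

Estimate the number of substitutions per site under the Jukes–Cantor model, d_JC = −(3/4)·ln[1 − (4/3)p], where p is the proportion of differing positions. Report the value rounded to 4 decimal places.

0.3041

The sequences differ at positions 1 (C/G), 6 (G/U), 7 (C/A), 13 (G/C), 17 (U/G), 23 (U/A).
p = 6/24 = 0.250000.
d = −0.75 · ln(1 − (4/3)·0.250000) = −0.75 · ln(0.666667) = −0.75 · (-0.405465) = 0.3041.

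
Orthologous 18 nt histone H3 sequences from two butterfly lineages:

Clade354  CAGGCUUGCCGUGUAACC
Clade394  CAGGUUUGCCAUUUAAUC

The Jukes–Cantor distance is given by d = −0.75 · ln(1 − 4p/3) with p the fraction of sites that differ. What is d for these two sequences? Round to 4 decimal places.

0.2635

The sequences differ at positions 5 (C/U), 11 (G/A), 13 (G/U), 17 (C/U).
p = 4/18 = 0.222222.
d = −0.75 · ln(1 − (4/3)·0.222222) = −0.75 · ln(0.703704) = −0.75 · (-0.351397) = 0.2635.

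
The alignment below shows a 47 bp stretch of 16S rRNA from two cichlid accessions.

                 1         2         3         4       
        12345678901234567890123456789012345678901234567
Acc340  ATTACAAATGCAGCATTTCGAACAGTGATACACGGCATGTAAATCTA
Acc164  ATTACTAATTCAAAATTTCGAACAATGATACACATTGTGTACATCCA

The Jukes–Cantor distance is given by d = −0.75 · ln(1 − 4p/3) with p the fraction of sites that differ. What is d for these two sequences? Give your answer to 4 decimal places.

0.2805

Differing sites — 6:A/T; 10:G/T; 13:G/A; 14:C/A; 25:G/A; 34:G/A; 35:G/T; 36:C/T; 37:A/G; 42:A/C; 46:T/C.
p = 11/47 = 0.234043.
d = −0.75 · ln(1 − (4/3)·0.234043) = −0.75 · ln(0.687943) = −0.75 · (-0.374049) = 0.2805.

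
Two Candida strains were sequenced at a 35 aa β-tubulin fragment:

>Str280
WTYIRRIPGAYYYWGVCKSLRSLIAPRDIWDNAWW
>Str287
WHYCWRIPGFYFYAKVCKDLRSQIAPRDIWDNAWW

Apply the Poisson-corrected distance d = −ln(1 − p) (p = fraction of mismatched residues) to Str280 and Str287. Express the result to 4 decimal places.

Mismatches occur at site 2 (T/H), site 4 (I/C), site 5 (R/W), site 10 (A/F), site 12 (Y/F), site 14 (W/A), site 15 (G/K), site 19 (S/D), site 23 (L/Q).
p = 9/35 = 0.257143.
d = −ln(1 − 0.257143) = −ln(0.742857) = 0.2973.

0.2973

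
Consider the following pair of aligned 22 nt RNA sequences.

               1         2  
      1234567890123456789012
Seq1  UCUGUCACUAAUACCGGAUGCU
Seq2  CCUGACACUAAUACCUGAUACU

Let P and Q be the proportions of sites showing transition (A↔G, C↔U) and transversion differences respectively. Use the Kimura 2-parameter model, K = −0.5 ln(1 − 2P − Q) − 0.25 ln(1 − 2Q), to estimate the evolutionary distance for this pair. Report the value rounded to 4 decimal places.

Differing sites — 1:U/C (Ti); 5:U/A (Tv); 16:G/U (Tv); 20:G/A (Ti).
Of the 4 differences, 2 transitions and 2 transversions over 22 sites: P = 2/22 = 0.090909, Q = 2/22 = 0.090909.
d = −0.5·ln(0.727273) − 0.25·ln(0.818182) = −0.5·(-0.318453) − 0.25·(-0.200670) = 0.2094.

0.2094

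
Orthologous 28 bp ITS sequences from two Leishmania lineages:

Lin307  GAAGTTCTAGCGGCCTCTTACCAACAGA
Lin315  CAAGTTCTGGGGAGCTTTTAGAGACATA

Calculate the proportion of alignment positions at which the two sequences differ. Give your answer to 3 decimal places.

0.357

Mismatches occur at site 1 (G/C), site 9 (A/G), site 11 (C/G), site 13 (G/A), site 14 (C/G), site 17 (C/T), site 21 (C/G), site 22 (C/A), site 23 (A/G), site 27 (G/T).
There are 10 differences over 28 sites, so p = 10/28 = 0.357.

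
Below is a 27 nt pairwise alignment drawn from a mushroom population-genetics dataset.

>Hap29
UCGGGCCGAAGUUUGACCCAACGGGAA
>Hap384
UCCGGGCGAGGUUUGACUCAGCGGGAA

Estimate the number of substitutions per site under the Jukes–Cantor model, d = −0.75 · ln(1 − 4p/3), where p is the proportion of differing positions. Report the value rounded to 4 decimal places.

0.2127

Differing sites — 3:G/C; 6:C/G; 10:A/G; 18:C/U; 21:A/G.
p = 5/27 = 0.185185.
d = −0.75 · ln(1 − (4/3)·0.185185) = −0.75 · ln(0.753087) = −0.75 · (-0.283575) = 0.2127.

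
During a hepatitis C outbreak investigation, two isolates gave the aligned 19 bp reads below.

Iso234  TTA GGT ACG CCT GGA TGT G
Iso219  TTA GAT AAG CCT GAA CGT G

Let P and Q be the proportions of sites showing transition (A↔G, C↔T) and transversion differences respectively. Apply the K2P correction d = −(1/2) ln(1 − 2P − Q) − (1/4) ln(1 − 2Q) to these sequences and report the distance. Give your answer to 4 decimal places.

0.2576

Differing sites — 5:G/A (Ti); 8:C/A (Tv); 14:G/A (Ti); 16:T/C (Ti).
Of the 4 differences, 3 transitions and 1 transversion over 19 sites: P = 3/19 = 0.157895, Q = 1/19 = 0.052632.
d = −0.5·ln(0.631578) − 0.25·ln(0.894736) = −0.5·(-0.459534) − 0.25·(-0.111227) = 0.2576.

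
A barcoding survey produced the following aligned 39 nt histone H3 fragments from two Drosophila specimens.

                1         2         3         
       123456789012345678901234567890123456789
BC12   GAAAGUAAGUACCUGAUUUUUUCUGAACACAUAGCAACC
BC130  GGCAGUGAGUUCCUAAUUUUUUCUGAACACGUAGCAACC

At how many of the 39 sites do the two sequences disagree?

Mismatches occur at site 2 (A→G), site 3 (A→C), site 7 (A→G), site 11 (A→U), site 15 (G→A), site 31 (A→G).
That gives 6 mismatches out of 39 aligned sites, so the Hamming distance is 6.

6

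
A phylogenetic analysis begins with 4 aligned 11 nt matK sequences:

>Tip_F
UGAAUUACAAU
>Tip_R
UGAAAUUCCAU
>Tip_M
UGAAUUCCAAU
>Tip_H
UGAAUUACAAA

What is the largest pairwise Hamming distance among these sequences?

4

Pairwise Hamming distances:
  Tip_F vs Tip_R: 3
  Tip_F vs Tip_M: 1
  Tip_F vs Tip_H: 1
  Tip_R vs Tip_M: 3
  Tip_R vs Tip_H: 4
  Tip_M vs Tip_H: 2
The largest is 4, between Tip_R and Tip_H.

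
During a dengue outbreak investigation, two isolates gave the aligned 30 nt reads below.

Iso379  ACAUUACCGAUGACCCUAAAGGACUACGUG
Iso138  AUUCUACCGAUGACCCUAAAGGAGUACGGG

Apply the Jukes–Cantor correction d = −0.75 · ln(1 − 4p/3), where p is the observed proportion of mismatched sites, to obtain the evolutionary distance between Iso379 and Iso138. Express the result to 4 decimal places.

The sequences differ at positions 2 (C/U), 3 (A/U), 4 (U/C), 24 (C/G), 29 (U/G).
p = 5/30 = 0.166667.
d = −0.75 · ln(1 − (4/3)·0.166667) = −0.75 · ln(0.777777) = −0.75 · (-0.251315) = 0.1885.

0.1885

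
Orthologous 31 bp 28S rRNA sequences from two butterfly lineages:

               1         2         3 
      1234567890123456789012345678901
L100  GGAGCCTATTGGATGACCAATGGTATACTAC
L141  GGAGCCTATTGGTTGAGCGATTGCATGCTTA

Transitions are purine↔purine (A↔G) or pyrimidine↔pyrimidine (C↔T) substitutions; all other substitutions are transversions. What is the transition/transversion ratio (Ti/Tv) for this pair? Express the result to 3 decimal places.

The sequences differ at positions 13 (A/T, transversion), 17 (C/G, transversion), 19 (A/G, transition), 22 (G/T, transversion), 24 (T/C, transition), 27 (A/G, transition), 30 (A/T, transversion), 31 (C/A, transversion).
Of the 8 differences, 3 transitions and 5 transversions, so Ti/Tv = 3/5 = 0.600.

0.600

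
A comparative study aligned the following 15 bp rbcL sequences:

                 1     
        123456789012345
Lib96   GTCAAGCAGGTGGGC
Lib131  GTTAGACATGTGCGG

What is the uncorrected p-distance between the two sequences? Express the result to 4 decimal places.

The sequences differ at positions 3 (C/T), 5 (A/G), 6 (G/A), 9 (G/T), 13 (G/C), 15 (C/G).
There are 6 differences over 15 sites, so p = 6/15 = 0.4000.

0.4000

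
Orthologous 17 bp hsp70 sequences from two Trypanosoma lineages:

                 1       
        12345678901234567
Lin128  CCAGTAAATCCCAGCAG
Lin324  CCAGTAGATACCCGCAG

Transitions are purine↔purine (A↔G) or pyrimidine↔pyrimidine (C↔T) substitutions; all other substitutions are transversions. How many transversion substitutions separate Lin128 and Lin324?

2

Differing sites — 7:A/G (Ti); 10:C/A (Tv); 13:A/C (Tv).
Of the 3 differences, 1 transition and 2 transversions, so the answer is 2.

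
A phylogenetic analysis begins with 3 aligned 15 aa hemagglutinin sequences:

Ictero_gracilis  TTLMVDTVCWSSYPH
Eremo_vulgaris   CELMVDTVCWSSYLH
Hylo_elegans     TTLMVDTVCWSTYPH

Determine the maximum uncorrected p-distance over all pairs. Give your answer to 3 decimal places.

Pairwise Hamming distances:
  Ictero_gracilis vs Eremo_vulgaris: 3
  Ictero_gracilis vs Hylo_elegans: 1
  Eremo_vulgaris vs Hylo_elegans: 4
The largest is 4 mismatches, between Eremo_vulgaris and Hylo_elegans; p = 4/15 = 0.267.

0.267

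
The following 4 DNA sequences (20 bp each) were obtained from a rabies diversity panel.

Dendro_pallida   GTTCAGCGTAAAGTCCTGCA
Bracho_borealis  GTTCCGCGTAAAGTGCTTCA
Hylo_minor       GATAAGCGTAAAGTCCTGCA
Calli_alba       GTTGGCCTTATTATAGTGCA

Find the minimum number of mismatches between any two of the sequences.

2

Pairwise Hamming distances:
  Dendro_pallida vs Bracho_borealis: 3
  Dendro_pallida vs Hylo_minor: 2
  Dendro_pallida vs Calli_alba: 9
  Bracho_borealis vs Hylo_minor: 5
  Bracho_borealis vs Calli_alba: 10
  Hylo_minor vs Calli_alba: 10
The smallest is 2, between Dendro_pallida and Hylo_minor.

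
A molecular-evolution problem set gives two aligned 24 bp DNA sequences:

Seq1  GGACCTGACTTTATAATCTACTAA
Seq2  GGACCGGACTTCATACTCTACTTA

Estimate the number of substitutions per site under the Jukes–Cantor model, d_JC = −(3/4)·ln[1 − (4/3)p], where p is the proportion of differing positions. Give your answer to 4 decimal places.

0.1885

Differing sites — 6:T/G; 12:T/C; 16:A/C; 23:A/T.
p = 4/24 = 0.166667.
d = −0.75 · ln(1 − (4/3)·0.166667) = −0.75 · ln(0.777777) = −0.75 · (-0.251315) = 0.1885.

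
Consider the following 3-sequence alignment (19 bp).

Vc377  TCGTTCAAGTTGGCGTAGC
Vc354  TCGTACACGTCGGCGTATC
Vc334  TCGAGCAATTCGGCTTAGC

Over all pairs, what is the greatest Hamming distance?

Pairwise Hamming distances:
  Vc377 vs Vc354: 4
  Vc377 vs Vc334: 5
  Vc354 vs Vc334: 6
The largest is 6, between Vc354 and Vc334.

6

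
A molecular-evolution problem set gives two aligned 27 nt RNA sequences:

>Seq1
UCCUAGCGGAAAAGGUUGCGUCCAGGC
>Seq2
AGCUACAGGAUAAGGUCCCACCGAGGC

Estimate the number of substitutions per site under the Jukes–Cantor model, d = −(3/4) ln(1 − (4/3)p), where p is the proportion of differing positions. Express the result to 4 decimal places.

Differing sites — 1:U/A; 2:C/G; 6:G/C; 7:C/A; 11:A/U; 17:U/C; 18:G/C; 20:G/A; 21:U/C; 23:C/G.
p = 10/27 = 0.370370.
d = −0.75 · ln(1 − (4/3)·0.370370) = −0.75 · ln(0.506173) = −0.75 · (-0.680877) = 0.5107.

0.5107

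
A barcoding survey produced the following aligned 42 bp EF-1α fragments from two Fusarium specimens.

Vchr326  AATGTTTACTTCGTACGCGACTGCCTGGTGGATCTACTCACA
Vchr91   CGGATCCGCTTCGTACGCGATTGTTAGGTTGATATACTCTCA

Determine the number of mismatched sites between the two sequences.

Differing sites — 1:A/C; 2:A/G; 3:T/G; 4:G/A; 6:T/C; 7:T/C; 8:A/G; 21:C/T; 24:C/T; 25:C/T; 26:T/A; 30:G/T; 34:C/A; 40:A/T.
That gives 14 mismatches out of 42 aligned sites, so the Hamming distance is 14.

14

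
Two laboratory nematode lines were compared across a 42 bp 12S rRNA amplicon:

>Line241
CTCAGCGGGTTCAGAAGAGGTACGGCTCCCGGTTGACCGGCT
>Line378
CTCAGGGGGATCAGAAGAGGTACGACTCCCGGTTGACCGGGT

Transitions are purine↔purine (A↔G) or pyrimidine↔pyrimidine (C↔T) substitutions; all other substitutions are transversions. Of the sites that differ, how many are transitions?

1

Mismatches occur at site 6 (C/G, transversion), site 10 (T/A, transversion), site 25 (G/A, transition), site 41 (C/G, transversion).
Of the 4 differences, 1 transition and 3 transversions, so the answer is 1.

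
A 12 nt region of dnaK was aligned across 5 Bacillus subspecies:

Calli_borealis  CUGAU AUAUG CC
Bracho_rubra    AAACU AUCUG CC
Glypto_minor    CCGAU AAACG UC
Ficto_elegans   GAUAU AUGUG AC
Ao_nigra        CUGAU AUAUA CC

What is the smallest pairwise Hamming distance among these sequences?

Pairwise Hamming distances:
  Calli_borealis vs Bracho_rubra: 5
  Calli_borealis vs Glypto_minor: 4
  Calli_borealis vs Ficto_elegans: 5
  Calli_borealis vs Ao_nigra: 1
  Bracho_rubra vs Glypto_minor: 8
  Bracho_rubra vs Ficto_elegans: 5
  Bracho_rubra vs Ao_nigra: 6
  Glypto_minor vs Ficto_elegans: 7
  Glypto_minor vs Ao_nigra: 5
  Ficto_elegans vs Ao_nigra: 6
The smallest is 1, between Calli_borealis and Ao_nigra.

1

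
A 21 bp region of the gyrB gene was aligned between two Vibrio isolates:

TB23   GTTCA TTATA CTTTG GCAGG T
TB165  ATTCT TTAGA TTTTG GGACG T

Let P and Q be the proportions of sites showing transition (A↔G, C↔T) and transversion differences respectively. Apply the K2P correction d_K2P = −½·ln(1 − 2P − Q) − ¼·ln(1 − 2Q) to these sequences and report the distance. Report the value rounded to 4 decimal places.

The sequences differ at positions 1 (G/A, transition), 5 (A/T, transversion), 9 (T/G, transversion), 11 (C/T, transition), 17 (C/G, transversion), 19 (G/C, transversion).
Of the 6 differences, 2 transitions and 4 transversions over 21 sites: P = 2/21 = 0.095238, Q = 4/21 = 0.190476.
d = −0.5·ln(0.619048) − 0.25·ln(0.619048) = −0.5·(-0.479572) − 0.25·(-0.479572) = 0.3597.

0.3597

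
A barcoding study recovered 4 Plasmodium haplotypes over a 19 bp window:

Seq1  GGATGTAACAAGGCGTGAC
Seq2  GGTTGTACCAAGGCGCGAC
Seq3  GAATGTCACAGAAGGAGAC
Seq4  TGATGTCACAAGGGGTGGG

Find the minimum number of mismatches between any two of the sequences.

Pairwise Hamming distances:
  Seq1 vs Seq2: 3
  Seq1 vs Seq3: 7
  Seq1 vs Seq4: 5
  Seq2 vs Seq3: 9
  Seq2 vs Seq4: 8
  Seq3 vs Seq4: 8
The smallest is 3, between Seq1 and Seq2.

3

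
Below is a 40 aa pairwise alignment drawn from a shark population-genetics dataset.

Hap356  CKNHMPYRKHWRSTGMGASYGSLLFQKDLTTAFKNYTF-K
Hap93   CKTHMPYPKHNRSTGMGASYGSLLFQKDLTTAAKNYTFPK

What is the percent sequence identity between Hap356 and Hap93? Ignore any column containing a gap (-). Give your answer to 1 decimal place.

89.7%

Excluding the 1 gap column leaves 39 comparable sites.
Mismatches occur at site 3 (N→T), site 8 (R→P), site 11 (W→N), site 33 (F→A).
35 of the 39 comparable sites match, so the percent identity is 35/39 × 100 = 89.7%.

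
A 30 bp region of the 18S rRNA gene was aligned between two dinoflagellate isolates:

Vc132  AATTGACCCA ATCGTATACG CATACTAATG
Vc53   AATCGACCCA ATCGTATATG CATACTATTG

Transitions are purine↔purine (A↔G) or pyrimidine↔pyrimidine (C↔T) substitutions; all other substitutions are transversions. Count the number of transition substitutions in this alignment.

Differing sites — 4:T/C (Ti); 19:C/T (Ti); 28:A/T (Tv).
Of the 3 differences, 2 transitions and 1 transversion, so the answer is 2.

2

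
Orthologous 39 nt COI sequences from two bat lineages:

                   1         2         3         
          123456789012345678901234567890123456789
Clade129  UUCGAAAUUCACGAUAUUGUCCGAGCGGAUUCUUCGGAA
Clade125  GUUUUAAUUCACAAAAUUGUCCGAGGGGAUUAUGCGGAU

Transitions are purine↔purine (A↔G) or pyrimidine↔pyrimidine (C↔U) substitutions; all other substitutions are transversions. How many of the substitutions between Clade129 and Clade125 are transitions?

2

Mismatches occur at site 1 (U/G, transversion), site 3 (C/U, transition), site 4 (G/U, transversion), site 5 (A/U, transversion), site 13 (G/A, transition), site 15 (U/A, transversion), site 26 (C/G, transversion), site 32 (C/A, transversion), site 34 (U/G, transversion), site 39 (A/U, transversion).
Of the 10 differences, 2 transitions and 8 transversions, so the answer is 2.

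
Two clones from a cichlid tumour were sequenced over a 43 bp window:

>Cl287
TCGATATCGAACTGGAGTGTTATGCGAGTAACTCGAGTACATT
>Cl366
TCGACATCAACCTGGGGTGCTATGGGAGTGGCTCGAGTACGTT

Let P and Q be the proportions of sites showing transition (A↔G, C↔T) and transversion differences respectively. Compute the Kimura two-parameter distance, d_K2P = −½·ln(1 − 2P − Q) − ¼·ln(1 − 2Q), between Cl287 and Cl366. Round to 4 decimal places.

Mismatches occur at site 5 (T→C, transition), site 9 (G→A, transition), site 11 (A→C, transversion), site 16 (A→G, transition), site 20 (T→C, transition), site 25 (C→G, transversion), site 30 (A→G, transition), site 31 (A→G, transition), site 41 (A→G, transition).
Of the 9 differences, 7 transitions and 2 transversions over 43 sites: P = 7/43 = 0.162791, Q = 2/43 = 0.046512.
d = −0.5·ln(0.627906) − 0.25·ln(0.906976) = −0.5·(-0.465365) − 0.25·(-0.097639) = 0.2571.

0.2571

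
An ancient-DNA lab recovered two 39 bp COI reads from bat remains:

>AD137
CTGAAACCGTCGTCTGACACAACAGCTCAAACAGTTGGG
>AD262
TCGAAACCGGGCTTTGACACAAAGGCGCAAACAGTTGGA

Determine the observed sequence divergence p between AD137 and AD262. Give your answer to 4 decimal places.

0.2564

The sequences differ at positions 1 (C/T), 2 (T/C), 10 (T/G), 11 (C/G), 12 (G/C), 14 (C/T), 23 (C/A), 24 (A/G), 27 (T/G), 39 (G/A).
There are 10 differences over 39 sites, so p = 10/39 = 0.2564.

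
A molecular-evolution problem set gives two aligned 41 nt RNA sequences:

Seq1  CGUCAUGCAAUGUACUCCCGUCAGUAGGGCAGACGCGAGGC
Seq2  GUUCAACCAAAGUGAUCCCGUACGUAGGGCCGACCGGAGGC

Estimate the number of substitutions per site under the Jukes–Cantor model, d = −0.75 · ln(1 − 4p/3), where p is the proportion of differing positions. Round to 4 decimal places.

Differing sites — 1:C/G; 2:G/U; 6:U/A; 7:G/C; 11:U/A; 14:A/G; 15:C/A; 22:C/A; 23:A/C; 31:A/C; 35:G/C; 36:C/G.
p = 12/41 = 0.292683.
d = −0.75 · ln(1 − (4/3)·0.292683) = −0.75 · ln(0.609756) = −0.75 · (-0.494696) = 0.3710.

0.3710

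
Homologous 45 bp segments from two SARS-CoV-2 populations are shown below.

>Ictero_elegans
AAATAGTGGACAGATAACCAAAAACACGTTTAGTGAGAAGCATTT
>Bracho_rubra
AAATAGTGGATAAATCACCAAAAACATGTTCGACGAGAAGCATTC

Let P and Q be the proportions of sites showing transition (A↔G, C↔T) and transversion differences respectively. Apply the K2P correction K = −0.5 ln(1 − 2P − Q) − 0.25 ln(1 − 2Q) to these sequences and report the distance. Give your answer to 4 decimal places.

Differing sites — 11:C/T (Ti); 13:G/A (Ti); 16:A/C (Tv); 27:C/T (Ti); 31:T/C (Ti); 32:A/G (Ti); 33:G/A (Ti); 34:T/C (Ti); 45:T/C (Ti).
Of the 9 differences, 8 transitions and 1 transversion over 45 sites: P = 8/45 = 0.177778, Q = 1/45 = 0.022222.
d = −0.5·ln(0.622222) − 0.25·ln(0.955556) = −0.5·(-0.474458) − 0.25·(-0.045462) = 0.2486.

0.2486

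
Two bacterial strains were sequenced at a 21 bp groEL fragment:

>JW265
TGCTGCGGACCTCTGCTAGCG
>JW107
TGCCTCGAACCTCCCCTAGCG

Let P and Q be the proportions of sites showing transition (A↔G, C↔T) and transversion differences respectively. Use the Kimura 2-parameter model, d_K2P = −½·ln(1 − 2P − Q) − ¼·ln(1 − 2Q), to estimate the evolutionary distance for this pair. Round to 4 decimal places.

0.2926

Mismatches occur at site 4 (T→C, transition), site 5 (G→T, transversion), site 8 (G→A, transition), site 14 (T→C, transition), site 15 (G→C, transversion).
Of the 5 differences, 3 transitions and 2 transversions over 21 sites: P = 3/21 = 0.142857, Q = 2/21 = 0.095238.
d = −0.5·ln(0.619048) − 0.25·ln(0.809524) = −0.5·(-0.479572) − 0.25·(-0.211309) = 0.2926.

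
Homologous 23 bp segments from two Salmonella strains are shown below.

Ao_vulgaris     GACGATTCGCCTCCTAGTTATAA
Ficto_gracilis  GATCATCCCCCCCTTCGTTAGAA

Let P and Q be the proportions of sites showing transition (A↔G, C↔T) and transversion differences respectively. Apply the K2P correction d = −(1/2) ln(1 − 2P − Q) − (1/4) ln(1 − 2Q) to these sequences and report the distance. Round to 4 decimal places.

0.4757

The sequences differ at positions 3 (C/T, transition), 4 (G/C, transversion), 7 (T/C, transition), 9 (G/C, transversion), 12 (T/C, transition), 14 (C/T, transition), 16 (A/C, transversion), 21 (T/G, transversion).
Of the 8 differences, 4 transitions and 4 transversions over 23 sites: P = 4/23 = 0.173913, Q = 4/23 = 0.173913.
d = −0.5·ln(0.478261) − 0.25·ln(0.652174) = −0.5·(-0.737599) − 0.25·(-0.427444) = 0.4757.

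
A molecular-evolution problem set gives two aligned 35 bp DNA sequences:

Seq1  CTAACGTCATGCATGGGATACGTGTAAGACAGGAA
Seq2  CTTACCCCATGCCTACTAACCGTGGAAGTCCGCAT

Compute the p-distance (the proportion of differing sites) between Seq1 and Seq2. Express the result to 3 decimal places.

0.400

The sequences differ at positions 3 (A/T), 6 (G/C), 7 (T/C), 13 (A/C), 15 (G/A), 16 (G/C), 17 (G/T), 19 (T/A), 20 (A/C), 25 (T/G), 29 (A/T), 31 (A/C), 33 (G/C), 35 (A/T).
There are 14 differences over 35 sites, so p = 14/35 = 0.400.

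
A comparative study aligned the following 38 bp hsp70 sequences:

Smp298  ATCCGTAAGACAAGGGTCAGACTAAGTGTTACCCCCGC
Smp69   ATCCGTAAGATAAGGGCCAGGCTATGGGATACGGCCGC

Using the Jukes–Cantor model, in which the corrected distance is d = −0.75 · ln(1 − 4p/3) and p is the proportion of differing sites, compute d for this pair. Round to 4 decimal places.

0.2471

Mismatches occur at site 11 (C→T), site 17 (T→C), site 21 (A→G), site 25 (A→T), site 27 (T→G), site 29 (T→A), site 33 (C→G), site 34 (C→G).
p = 8/38 = 0.210526.
d = −0.75 · ln(1 − (4/3)·0.210526) = −0.75 · ln(0.719299) = −0.75 · (-0.329478) = 0.2471.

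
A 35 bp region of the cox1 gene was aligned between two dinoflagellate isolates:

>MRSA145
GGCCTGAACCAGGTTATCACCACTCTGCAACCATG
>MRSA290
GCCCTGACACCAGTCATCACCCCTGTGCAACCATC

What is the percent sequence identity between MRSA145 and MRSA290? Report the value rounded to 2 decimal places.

The sequences differ at positions 2 (G/C), 8 (A/C), 9 (C/A), 11 (A/C), 12 (G/A), 15 (T/C), 22 (A/C), 25 (C/G), 35 (G/C).
26 of the 35 sites match, so the percent identity is 26/35 × 100 = 74.29%.

74.29%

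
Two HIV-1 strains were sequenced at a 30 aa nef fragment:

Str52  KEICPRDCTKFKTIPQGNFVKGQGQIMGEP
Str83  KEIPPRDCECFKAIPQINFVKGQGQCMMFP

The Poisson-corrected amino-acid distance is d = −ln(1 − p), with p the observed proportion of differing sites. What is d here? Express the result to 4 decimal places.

0.3102

The sequences differ at positions 4 (C/P), 9 (T/E), 10 (K/C), 13 (T/A), 17 (G/I), 26 (I/C), 28 (G/M), 29 (E/F).
p = 8/30 = 0.266667.
d = −ln(1 − 0.266667) = −ln(0.733333) = 0.3102.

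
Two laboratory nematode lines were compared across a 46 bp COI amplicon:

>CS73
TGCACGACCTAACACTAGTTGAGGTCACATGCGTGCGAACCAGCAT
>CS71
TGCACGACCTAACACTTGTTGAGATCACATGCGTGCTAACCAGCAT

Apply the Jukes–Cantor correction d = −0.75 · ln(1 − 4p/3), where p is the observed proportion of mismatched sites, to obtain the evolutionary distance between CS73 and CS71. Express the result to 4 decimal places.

Differing sites — 17:A/T; 24:G/A; 37:G/T.
p = 3/46 = 0.065217.
d = −0.75 · ln(1 − (4/3)·0.065217) = −0.75 · ln(0.913044) = −0.75 · (-0.090971) = 0.0682.

0.0682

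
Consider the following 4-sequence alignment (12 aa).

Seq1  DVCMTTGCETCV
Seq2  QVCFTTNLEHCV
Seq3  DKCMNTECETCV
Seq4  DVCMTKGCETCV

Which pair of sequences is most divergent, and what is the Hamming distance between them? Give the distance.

Pairwise Hamming distances:
  Seq1 vs Seq2: 5
  Seq1 vs Seq3: 3
  Seq1 vs Seq4: 1
  Seq2 vs Seq3: 7
  Seq2 vs Seq4: 6
  Seq3 vs Seq4: 4
The largest is 7, between Seq2 and Seq3.

7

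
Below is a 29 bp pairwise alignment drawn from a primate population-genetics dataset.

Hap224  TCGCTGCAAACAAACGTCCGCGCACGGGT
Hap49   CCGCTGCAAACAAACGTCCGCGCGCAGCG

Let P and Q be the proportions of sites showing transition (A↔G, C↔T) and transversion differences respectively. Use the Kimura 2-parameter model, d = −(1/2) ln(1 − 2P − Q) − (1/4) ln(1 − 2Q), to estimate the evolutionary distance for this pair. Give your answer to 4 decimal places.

Mismatches occur at site 1 (T↔C, transition), site 24 (A↔G, transition), site 26 (G↔A, transition), site 28 (G↔C, transversion), site 29 (T↔G, transversion).
Of the 5 differences, 3 transitions and 2 transversions over 29 sites: P = 3/29 = 0.103448, Q = 2/29 = 0.068966.
d = −0.5·ln(0.724138) − 0.25·ln(0.862068) = −0.5·(-0.322773) − 0.25·(-0.148421) = 0.1985.

0.1985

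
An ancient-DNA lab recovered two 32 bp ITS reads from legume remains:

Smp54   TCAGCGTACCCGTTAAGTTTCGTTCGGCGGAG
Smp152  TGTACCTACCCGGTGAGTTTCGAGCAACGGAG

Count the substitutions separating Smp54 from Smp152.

10

The sequences differ at positions 2 (C/G), 3 (A/T), 4 (G/A), 6 (G/C), 13 (T/G), 15 (A/G), 23 (T/A), 24 (T/G), 26 (G/A), 27 (G/A).
That gives 10 mismatches out of 32 aligned sites, so the Hamming distance is 10.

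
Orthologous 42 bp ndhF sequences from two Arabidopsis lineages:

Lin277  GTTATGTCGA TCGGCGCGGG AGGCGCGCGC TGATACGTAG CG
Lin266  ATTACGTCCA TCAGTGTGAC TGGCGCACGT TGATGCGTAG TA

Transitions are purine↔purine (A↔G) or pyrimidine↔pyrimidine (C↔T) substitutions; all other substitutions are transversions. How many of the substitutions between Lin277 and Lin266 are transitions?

Mismatches occur at site 1 (G↔A, transition), site 5 (T↔C, transition), site 9 (G↔C, transversion), site 13 (G↔A, transition), site 15 (C↔T, transition), site 17 (C↔T, transition), site 19 (G↔A, transition), site 20 (G↔C, transversion), site 21 (A↔T, transversion), site 27 (G↔A, transition), site 30 (C↔T, transition), site 35 (A↔G, transition), site 41 (C↔T, transition), site 42 (G↔A, transition).
Of the 14 differences, 11 transitions and 3 transversions, so the answer is 11.

11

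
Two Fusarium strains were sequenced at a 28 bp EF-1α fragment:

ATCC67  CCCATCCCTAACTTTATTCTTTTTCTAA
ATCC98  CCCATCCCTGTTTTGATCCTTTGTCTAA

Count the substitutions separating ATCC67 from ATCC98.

6

The sequences differ at positions 10 (A/G), 11 (A/T), 12 (C/T), 15 (T/G), 18 (T/C), 23 (T/G).
That gives 6 mismatches out of 28 aligned sites, so the Hamming distance is 6.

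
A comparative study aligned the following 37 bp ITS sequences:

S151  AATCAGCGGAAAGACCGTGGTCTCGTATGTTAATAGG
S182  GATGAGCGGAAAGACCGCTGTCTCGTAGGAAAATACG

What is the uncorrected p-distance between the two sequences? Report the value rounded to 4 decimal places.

The sequences differ at positions 1 (A/G), 4 (C/G), 18 (T/C), 19 (G/T), 28 (T/G), 30 (T/A), 31 (T/A), 36 (G/C).
There are 8 differences over 37 sites, so p = 8/37 = 0.2162.

0.2162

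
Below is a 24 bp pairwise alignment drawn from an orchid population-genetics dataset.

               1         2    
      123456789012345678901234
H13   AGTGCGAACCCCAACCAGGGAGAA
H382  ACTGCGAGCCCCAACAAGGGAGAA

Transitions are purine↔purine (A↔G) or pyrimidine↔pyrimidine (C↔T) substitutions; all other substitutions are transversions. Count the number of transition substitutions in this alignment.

1

The sequences differ at positions 2 (G/C, transversion), 8 (A/G, transition), 16 (C/A, transversion).
Of the 3 differences, 1 transition and 2 transversions, so the answer is 1.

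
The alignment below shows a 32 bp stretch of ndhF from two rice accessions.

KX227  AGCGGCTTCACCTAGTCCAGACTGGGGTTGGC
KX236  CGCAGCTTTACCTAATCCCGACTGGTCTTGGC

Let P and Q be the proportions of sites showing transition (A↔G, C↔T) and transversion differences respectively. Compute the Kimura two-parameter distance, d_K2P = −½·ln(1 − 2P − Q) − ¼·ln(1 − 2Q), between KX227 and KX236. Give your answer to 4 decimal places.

Differing sites — 1:A/C (Tv); 4:G/A (Ti); 9:C/T (Ti); 15:G/A (Ti); 19:A/C (Tv); 26:G/T (Tv); 27:G/C (Tv).
Of the 7 differences, 3 transitions and 4 transversions over 32 sites: P = 3/32 = 0.093750, Q = 4/32 = 0.125000.
d = −0.5·ln(0.687500) − 0.25·ln(0.750000) = −0.5·(-0.374693) − 0.25·(-0.287682) = 0.2593.

0.2593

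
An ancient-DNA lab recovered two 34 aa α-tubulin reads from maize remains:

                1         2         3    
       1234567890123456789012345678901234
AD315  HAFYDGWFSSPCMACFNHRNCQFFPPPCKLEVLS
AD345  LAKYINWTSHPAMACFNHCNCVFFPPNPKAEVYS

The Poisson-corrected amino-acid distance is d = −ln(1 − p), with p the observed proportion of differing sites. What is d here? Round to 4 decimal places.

Differing sites — 1:H/L; 3:F/K; 5:D/I; 6:G/N; 8:F/T; 10:S/H; 12:C/A; 19:R/C; 22:Q/V; 27:P/N; 28:C/P; 30:L/A; 33:L/Y.
p = 13/34 = 0.382353.
d = −ln(1 − 0.382353) = −ln(0.617647) = 0.4818.

0.4818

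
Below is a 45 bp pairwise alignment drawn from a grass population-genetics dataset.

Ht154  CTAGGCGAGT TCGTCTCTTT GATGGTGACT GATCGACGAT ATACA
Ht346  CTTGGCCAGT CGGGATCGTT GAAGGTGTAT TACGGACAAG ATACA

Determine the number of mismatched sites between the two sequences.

15

The sequences differ at positions 3 (A/T), 7 (G/C), 11 (T/C), 12 (C/G), 14 (T/G), 15 (C/A), 18 (T/G), 23 (T/A), 28 (A/T), 29 (C/A), 31 (G/T), 33 (T/C), 34 (C/G), 38 (G/A), 40 (T/G).
That gives 15 mismatches out of 45 aligned sites, so the Hamming distance is 15.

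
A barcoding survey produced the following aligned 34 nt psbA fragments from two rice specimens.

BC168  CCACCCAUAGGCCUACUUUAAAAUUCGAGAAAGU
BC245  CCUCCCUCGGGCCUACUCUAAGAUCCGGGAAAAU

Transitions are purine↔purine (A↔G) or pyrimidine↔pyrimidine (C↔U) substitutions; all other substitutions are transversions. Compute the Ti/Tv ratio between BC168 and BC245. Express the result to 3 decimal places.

The sequences differ at positions 3 (A/U, transversion), 7 (A/U, transversion), 8 (U/C, transition), 9 (A/G, transition), 18 (U/C, transition), 22 (A/G, transition), 25 (U/C, transition), 28 (A/G, transition), 33 (G/A, transition).
Of the 9 differences, 7 transitions and 2 transversions, so Ti/Tv = 7/2 = 3.500.

3.500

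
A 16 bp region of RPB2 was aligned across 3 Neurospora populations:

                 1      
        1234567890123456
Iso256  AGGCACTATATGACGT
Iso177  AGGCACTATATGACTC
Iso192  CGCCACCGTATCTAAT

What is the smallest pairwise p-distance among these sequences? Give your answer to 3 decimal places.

0.125

Pairwise Hamming distances:
  Iso256 vs Iso177: 2
  Iso256 vs Iso192: 8
  Iso177 vs Iso192: 9
The smallest is 2 mismatches, between Iso256 and Iso177; p = 2/16 = 0.125.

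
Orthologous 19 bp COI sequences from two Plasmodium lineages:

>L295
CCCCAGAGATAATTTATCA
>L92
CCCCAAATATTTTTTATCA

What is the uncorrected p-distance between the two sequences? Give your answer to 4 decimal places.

Mismatches occur at site 6 (G→A), site 8 (G→T), site 11 (A→T), site 12 (A→T).
There are 4 differences over 19 sites, so p = 4/19 = 0.2105.

0.2105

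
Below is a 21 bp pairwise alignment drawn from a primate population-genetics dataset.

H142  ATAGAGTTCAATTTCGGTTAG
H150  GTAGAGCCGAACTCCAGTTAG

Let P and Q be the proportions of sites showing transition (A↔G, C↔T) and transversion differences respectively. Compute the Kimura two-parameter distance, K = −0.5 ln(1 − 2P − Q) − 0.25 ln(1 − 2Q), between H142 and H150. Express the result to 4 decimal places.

The sequences differ at positions 1 (A/G, transition), 7 (T/C, transition), 8 (T/C, transition), 9 (C/G, transversion), 12 (T/C, transition), 14 (T/C, transition), 16 (G/A, transition).
Of the 7 differences, 6 transitions and 1 transversion over 21 sites: P = 6/21 = 0.285714, Q = 1/21 = 0.047619.
d = −0.5·ln(0.380953) − 0.25·ln(0.904762) = −0.5·(-0.965079) − 0.25·(-0.100083) = 0.5076.

0.5076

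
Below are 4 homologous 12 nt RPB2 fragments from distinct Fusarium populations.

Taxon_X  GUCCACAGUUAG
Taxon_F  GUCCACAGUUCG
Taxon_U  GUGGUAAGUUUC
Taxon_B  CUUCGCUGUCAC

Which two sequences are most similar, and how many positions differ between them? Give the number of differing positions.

Pairwise Hamming distances:
  Taxon_X vs Taxon_F: 1
  Taxon_X vs Taxon_U: 6
  Taxon_X vs Taxon_B: 6
  Taxon_F vs Taxon_U: 6
  Taxon_F vs Taxon_B: 7
  Taxon_U vs Taxon_B: 8
The smallest is 1, between Taxon_X and Taxon_F.

1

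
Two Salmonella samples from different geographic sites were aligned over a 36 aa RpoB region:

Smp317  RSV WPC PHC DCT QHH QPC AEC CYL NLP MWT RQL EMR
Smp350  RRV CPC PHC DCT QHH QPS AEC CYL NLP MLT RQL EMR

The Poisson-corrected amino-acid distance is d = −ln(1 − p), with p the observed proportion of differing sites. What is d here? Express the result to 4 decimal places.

0.1178

The sequences differ at positions 2 (S/R), 4 (W/C), 18 (C/S), 29 (W/L).
p = 4/36 = 0.111111.
d = −ln(1 − 0.111111) = −ln(0.888889) = 0.1178.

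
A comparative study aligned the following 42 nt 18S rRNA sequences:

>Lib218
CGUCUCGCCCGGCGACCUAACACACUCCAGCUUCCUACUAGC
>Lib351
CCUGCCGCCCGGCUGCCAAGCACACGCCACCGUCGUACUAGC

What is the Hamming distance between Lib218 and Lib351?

Differing sites — 2:G/C; 4:C/G; 5:U/C; 14:G/U; 15:A/G; 18:U/A; 20:A/G; 26:U/G; 30:G/C; 32:U/G; 35:C/G.
That gives 11 mismatches out of 42 aligned sites, so the Hamming distance is 11.

11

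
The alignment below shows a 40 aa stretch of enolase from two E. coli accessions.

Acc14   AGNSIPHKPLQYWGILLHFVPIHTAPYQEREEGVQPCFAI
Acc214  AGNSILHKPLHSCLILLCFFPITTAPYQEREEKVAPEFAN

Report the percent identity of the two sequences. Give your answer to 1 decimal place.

The sequences differ at positions 6 (P/L), 11 (Q/H), 12 (Y/S), 13 (W/C), 14 (G/L), 18 (H/C), 20 (V/F), 23 (H/T), 33 (G/K), 35 (Q/A), 37 (C/E), 40 (I/N).
28 of the 40 sites match, so the percent identity is 28/40 × 100 = 70.0%.

70.0%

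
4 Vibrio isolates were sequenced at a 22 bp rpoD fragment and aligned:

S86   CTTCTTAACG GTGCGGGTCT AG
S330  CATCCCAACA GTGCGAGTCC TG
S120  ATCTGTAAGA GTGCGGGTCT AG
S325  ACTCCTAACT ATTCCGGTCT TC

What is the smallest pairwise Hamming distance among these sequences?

6

Pairwise Hamming distances:
  S86 vs S330: 7
  S86 vs S120: 6
  S86 vs S325: 9
  S330 vs S120: 10
  S330 vs S325: 10
  S120 vs S325: 11
The smallest is 6, between S86 and S120.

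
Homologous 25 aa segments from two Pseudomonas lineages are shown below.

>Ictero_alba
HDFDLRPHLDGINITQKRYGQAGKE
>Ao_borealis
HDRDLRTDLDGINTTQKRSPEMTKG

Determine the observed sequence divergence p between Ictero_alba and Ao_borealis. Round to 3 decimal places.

The sequences differ at positions 3 (F/R), 7 (P/T), 8 (H/D), 14 (I/T), 19 (Y/S), 20 (G/P), 21 (Q/E), 22 (A/M), 23 (G/T), 25 (E/G).
There are 10 differences over 25 sites, so p = 10/25 = 0.400.

0.400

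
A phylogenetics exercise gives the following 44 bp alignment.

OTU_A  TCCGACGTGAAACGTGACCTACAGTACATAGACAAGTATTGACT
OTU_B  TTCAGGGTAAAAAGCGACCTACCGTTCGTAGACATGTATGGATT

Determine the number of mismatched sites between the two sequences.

13

The sequences differ at positions 2 (C/T), 4 (G/A), 5 (A/G), 6 (C/G), 9 (G/A), 13 (C/A), 15 (T/C), 23 (A/C), 26 (A/T), 28 (A/G), 35 (A/T), 40 (T/G), 43 (C/T).
That gives 13 mismatches out of 44 aligned sites, so the Hamming distance is 13.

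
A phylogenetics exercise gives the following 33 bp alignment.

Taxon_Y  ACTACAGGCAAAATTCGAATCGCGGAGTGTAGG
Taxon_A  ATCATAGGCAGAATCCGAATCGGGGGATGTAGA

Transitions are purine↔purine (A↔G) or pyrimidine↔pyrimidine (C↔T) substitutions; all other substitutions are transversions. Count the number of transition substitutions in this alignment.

8

The sequences differ at positions 2 (C/T, transition), 3 (T/C, transition), 5 (C/T, transition), 11 (A/G, transition), 15 (T/C, transition), 23 (C/G, transversion), 26 (A/G, transition), 27 (G/A, transition), 33 (G/A, transition).
Of the 9 differences, 8 transitions and 1 transversion, so the answer is 8.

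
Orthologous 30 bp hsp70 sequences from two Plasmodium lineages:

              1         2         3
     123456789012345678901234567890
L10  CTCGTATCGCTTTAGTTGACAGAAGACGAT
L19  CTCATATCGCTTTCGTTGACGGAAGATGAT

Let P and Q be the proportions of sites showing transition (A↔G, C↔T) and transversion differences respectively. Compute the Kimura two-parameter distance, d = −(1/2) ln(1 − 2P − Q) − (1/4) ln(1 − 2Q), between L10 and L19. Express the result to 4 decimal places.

Mismatches occur at site 4 (G↔A, transition), site 14 (A↔C, transversion), site 21 (A↔G, transition), site 27 (C↔T, transition).
Of the 4 differences, 3 transitions and 1 transversion over 30 sites: P = 3/30 = 0.100000, Q = 1/30 = 0.033333.
d = −0.5·ln(0.766667) − 0.25·ln(0.933334) = −0.5·(-0.265703) − 0.25·(-0.068992) = 0.1501.

0.1501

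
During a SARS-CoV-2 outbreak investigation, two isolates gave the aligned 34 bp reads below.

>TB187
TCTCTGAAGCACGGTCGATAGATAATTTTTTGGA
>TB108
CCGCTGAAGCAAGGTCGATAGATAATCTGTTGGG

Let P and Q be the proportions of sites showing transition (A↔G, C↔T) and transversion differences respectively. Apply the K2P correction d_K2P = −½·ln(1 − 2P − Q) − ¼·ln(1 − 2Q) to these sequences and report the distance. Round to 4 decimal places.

0.2023

Differing sites — 1:T/C (Ti); 3:T/G (Tv); 12:C/A (Tv); 27:T/C (Ti); 29:T/G (Tv); 34:A/G (Ti).
Of the 6 differences, 3 transitions and 3 transversions over 34 sites: P = 3/34 = 0.088235, Q = 3/34 = 0.088235.
d = −0.5·ln(0.735295) − 0.25·ln(0.823530) = −0.5·(-0.307483) − 0.25·(-0.194155) = 0.2023.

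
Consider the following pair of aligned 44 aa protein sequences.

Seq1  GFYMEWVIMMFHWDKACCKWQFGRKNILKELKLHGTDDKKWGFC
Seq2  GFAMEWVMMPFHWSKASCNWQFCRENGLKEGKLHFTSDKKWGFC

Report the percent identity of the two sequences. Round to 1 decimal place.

Differing sites — 3:Y/A; 8:I/M; 10:M/P; 14:D/S; 17:C/S; 19:K/N; 23:G/C; 25:K/E; 27:I/G; 31:L/G; 35:G/F; 37:D/S.
32 of the 44 sites match, so the percent identity is 32/44 × 100 = 72.7%.

72.7%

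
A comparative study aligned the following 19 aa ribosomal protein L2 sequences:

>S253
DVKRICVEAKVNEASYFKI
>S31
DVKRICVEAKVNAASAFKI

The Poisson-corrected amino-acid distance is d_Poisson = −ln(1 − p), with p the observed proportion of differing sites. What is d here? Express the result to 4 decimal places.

Differing sites — 13:E/A; 16:Y/A.
p = 2/19 = 0.105263.
d = −ln(1 − 0.105263) = −ln(0.894737) = 0.1112.

0.1112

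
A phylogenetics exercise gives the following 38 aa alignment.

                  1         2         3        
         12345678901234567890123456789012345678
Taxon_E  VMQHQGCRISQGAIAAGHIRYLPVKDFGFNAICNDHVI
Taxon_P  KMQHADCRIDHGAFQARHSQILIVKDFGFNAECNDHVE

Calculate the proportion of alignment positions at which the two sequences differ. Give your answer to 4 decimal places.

Mismatches occur at site 1 (V→K), site 5 (Q→A), site 6 (G→D), site 10 (S→D), site 11 (Q→H), site 14 (I→F), site 15 (A→Q), site 17 (G→R), site 19 (I→S), site 20 (R→Q), site 21 (Y→I), site 23 (P→I), site 32 (I→E), site 38 (I→E).
There are 14 differences over 38 sites, so p = 14/38 = 0.3684.

0.3684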